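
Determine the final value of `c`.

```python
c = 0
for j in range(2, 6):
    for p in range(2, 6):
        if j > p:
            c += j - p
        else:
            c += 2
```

30

j=2,p=2: not 2>2, c = 0+2 = 2
j=2,p=3: not 2>3, c = 2+2 = 4
j=2,p=4: not 2>4, c = 4+2 = 6
j=2,p=5: not 2>5, c = 6+2 = 8
j=3,p=2: 3>2, c = 8+1 = 9
j=3,p=3: not 3>3, c = 9+2 = 11
j=3,p=4: not 3>4, c = 11+2 = 13
j=3,p=5: not 3>5, c = 13+2 = 15
j=4,p=2: 4>2, c = 15+2 = 17
j=4,p=3: 4>3, c = 17+1 = 18
j=4,p=4: not 4>4, c = 18+2 = 20
j=4,p=5: not 4>5, c = 20+2 = 22
j=5,p=2: 5>2, c = 22+3 = 25
j=5,p=3: 5>3, c = 25+2 = 27
j=5,p=4: 5>4, c = 27+1 = 28
j=5,p=5: not 5>5, c = 28+2 = 30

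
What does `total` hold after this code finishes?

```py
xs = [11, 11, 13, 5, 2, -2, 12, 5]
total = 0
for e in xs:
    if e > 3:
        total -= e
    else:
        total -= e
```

e=11: >3, total = 0-11 = -11
e=11: >3, total = (-11)-11 = -22
e=13: >3, total = (-22)-13 = -35
e=5: >3, total = (-35)-5 = -40
e=2: not >3, total = (-40)-2 = -42
e=-2: not >3, total = (-42)-(-2) = -40
e=12: >3, total = (-40)-12 = -52
e=5: >3, total = (-52)-5 = -57

-57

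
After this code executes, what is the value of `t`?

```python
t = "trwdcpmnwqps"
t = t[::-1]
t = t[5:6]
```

'm'

reverse → 'spqwnmpcdwrt'
slice [5:6] → 'm'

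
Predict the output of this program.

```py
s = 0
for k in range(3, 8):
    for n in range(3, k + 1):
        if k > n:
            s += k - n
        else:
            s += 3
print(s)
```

k=3,n=3: not 3>3, s = 0+3 = 3
k=4,n=3: 4>3, s = 3+1 = 4
k=4,n=4: not 4>4, s = 4+3 = 7
k=5,n=3: 5>3, s = 7+2 = 9
k=5,n=4: 5>4, s = 9+1 = 10
k=5,n=5: not 5>5, s = 10+3 = 13
k=6,n=3: 6>3, s = 13+3 = 16
k=6,n=4: 6>4, s = 16+2 = 18
k=6,n=5: 6>5, s = 18+1 = 19
k=6,n=6: not 6>6, s = 19+3 = 22
k=7,n=3: 7>3, s = 22+4 = 26
k=7,n=4: 7>4, s = 26+3 = 29
k=7,n=5: 7>5, s = 29+2 = 31
k=7,n=6: 7>6, s = 31+1 = 32
k=7,n=7: not 7>7, s = 32+3 = 35

35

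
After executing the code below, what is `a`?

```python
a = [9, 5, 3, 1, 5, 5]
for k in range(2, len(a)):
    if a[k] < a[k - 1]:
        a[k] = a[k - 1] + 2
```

[9, 5, 7, 9, 11, 13]

k=2: 3<5, a[2] = 5+2 = 7 → [9, 5, 7, 1, 5, 5]
k=3: 1<7, a[3] = 7+2 = 9 → [9, 5, 7, 9, 5, 5]
k=4: 5<9, a[4] = 9+2 = 11 → [9, 5, 7, 9, 11, 5]
k=5: 5<11, a[5] = 11+2 = 13 → [9, 5, 7, 9, 11, 13]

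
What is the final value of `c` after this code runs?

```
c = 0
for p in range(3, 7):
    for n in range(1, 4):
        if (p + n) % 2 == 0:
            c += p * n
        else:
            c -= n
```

p=3,n=1: even sum, c = 0+3 = 3
p=3,n=2: odd sum, c = 3-2 = 1
p=3,n=3: even sum, c = 1+9 = 10
p=4,n=1: odd sum, c = 10-1 = 9
p=4,n=2: even sum, c = 9+8 = 17
p=4,n=3: odd sum, c = 17-3 = 14
p=5,n=1: even sum, c = 14+5 = 19
p=5,n=2: odd sum, c = 19-2 = 17
p=5,n=3: even sum, c = 17+15 = 32
p=6,n=1: odd sum, c = 32-1 = 31
p=6,n=2: even sum, c = 31+12 = 43
p=6,n=3: odd sum, c = 43-3 = 40

40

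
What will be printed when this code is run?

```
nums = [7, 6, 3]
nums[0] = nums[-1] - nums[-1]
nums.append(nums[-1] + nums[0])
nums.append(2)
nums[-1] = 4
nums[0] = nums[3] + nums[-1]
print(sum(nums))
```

23

nums[0] = nums[-1]-nums[-1] = 3-3 = 0 → [0, 6, 3]
append nums[-1]+nums[0] = 3+0 = 3 → [0, 6, 3, 3]
append 2 → [0, 6, 3, 3, 2]
nums[-1] = 4 → [0, 6, 3, 3, 4]
nums[0] = nums[3]+nums[-1] = 3+4 = 7 → [7, 6, 3, 3, 4]
sum = 23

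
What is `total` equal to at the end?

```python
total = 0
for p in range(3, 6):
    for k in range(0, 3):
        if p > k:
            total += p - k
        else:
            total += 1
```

p=3,k=0: 3>0, total = 0+3 = 3
p=3,k=1: 3>1, total = 3+2 = 5
p=3,k=2: 3>2, total = 5+1 = 6
p=4,k=0: 4>0, total = 6+4 = 10
p=4,k=1: 4>1, total = 10+3 = 13
p=4,k=2: 4>2, total = 13+2 = 15
p=5,k=0: 5>0, total = 15+5 = 20
p=5,k=1: 5>1, total = 20+4 = 24
p=5,k=2: 5>2, total = 24+3 = 27

27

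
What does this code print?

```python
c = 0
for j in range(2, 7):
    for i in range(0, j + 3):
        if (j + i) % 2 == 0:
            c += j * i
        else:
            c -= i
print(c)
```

240

j=2,i=0: even sum, c = 0+0 = 0
j=2,i=1: odd sum, c = 0-1 = -1
j=2,i=2: even sum, c = (-1)+4 = 3
j=2,i=3: odd sum, c = 3-3 = 0
j=2,i=4: even sum, c = 0+8 = 8
j=3,i=0: odd sum, c = 8-0 = 8
j=3,i=1: even sum, c = 8+3 = 11
j=3,i=2: odd sum, c = 11-2 = 9
j=3,i=3: even sum, c = 9+9 = 18
j=3,i=4: odd sum, c = 18-4 = 14
j=3,i=5: even sum, c = 14+15 = 29
j=4,i=0: even sum, c = 29+0 = 29
j=4,i=1: odd sum, c = 29-1 = 28
j=4,i=2: even sum, c = 28+8 = 36
j=4,i=3: odd sum, c = 36-3 = 33
j=4,i=4: even sum, c = 33+16 = 49
j=4,i=5: odd sum, c = 49-5 = 44
j=4,i=6: even sum, c = 44+24 = 68
j=5,i=0: odd sum, c = 68-0 = 68
j=5,i=1: even sum, c = 68+5 = 73
j=5,i=2: odd sum, c = 73-2 = 71
j=5,i=3: even sum, c = 71+15 = 86
j=5,i=4: odd sum, c = 86-4 = 82
j=5,i=5: even sum, c = 82+25 = 107
j=5,i=6: odd sum, c = 107-6 = 101
j=5,i=7: even sum, c = 101+35 = 136
j=6,i=0: even sum, c = 136+0 = 136
j=6,i=1: odd sum, c = 136-1 = 135
j=6,i=2: even sum, c = 135+12 = 147
j=6,i=3: odd sum, c = 147-3 = 144
j=6,i=4: even sum, c = 144+24 = 168
j=6,i=5: odd sum, c = 168-5 = 163
j=6,i=6: even sum, c = 163+36 = 199
j=6,i=7: odd sum, c = 199-7 = 192
j=6,i=8: even sum, c = 192+48 = 240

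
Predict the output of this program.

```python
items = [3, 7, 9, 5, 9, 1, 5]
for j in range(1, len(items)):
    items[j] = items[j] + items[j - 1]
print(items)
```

[3, 10, 19, 24, 33, 34, 39]

j=1: items[1] = 7+3 = 10 → [3, 10, 9, 5, 9, 1, 5]
j=2: items[2] = 9+10 = 19 → [3, 10, 19, 5, 9, 1, 5]
j=3: items[3] = 5+19 = 24 → [3, 10, 19, 24, 9, 1, 5]
j=4: items[4] = 9+24 = 33 → [3, 10, 19, 24, 33, 1, 5]
j=5: items[5] = 1+33 = 34 → [3, 10, 19, 24, 33, 34, 5]
j=6: items[6] = 5+34 = 39 → [3, 10, 19, 24, 33, 34, 39]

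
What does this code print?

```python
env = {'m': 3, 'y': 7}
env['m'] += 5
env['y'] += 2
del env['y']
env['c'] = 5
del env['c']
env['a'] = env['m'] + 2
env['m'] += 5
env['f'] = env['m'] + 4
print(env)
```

{'m': 13, 'a': 10, 'f': 17}

env['m'] = 3+5 = 8 → {'m': 8, 'y': 7}
env['y'] = 7+2 = 9 → {'m': 8, 'y': 9}
del 'y' → {'m': 8}
env['c'] = 5 → {'m': 8, 'c': 5}
del 'c' → {'m': 8}
env['a'] = env['m']+2 = 10 → {'m': 8, 'a': 10}
env['m'] = 8+5 = 13 → {'m': 13, 'a': 10}
env['f'] = env['m']+4 = 17 → {'m': 13, 'a': 10, 'f': 17}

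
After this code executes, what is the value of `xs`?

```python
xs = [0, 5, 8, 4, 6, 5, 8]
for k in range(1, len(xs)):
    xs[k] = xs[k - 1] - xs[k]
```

k=1: xs[1] = 0-5 = -5 → [0, -5, 8, 4, 6, 5, 8]
k=2: xs[2] = (-5)-8 = -13 → [0, -5, -13, 4, 6, 5, 8]
k=3: xs[3] = (-13)-4 = -17 → [0, -5, -13, -17, 6, 5, 8]
k=4: xs[4] = (-17)-6 = -23 → [0, -5, -13, -17, -23, 5, 8]
k=5: xs[5] = (-23)-5 = -28 → [0, -5, -13, -17, -23, -28, 8]
k=6: xs[6] = (-28)-8 = -36 → [0, -5, -13, -17, -23, -28, -36]

[0, -5, -13, -17, -23, -28, -36]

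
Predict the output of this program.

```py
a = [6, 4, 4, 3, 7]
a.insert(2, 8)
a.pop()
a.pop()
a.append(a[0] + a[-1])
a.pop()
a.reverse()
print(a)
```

[4, 8, 4, 6]

insert 8 at 2 → [6, 4, 8, 4, 3, 7]
pop() removes 7 → [6, 4, 8, 4, 3]
pop() removes 3 → [6, 4, 8, 4]
append a[0]+a[-1] = 6+4 = 10 → [6, 4, 8, 4, 10]
pop() removes 10 → [6, 4, 8, 4]
reverse → [4, 8, 4, 6]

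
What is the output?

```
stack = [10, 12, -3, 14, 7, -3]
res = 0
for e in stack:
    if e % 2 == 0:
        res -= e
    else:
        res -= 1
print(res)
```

e=10: even, res = 0-10 = -10
e=12: even, res = (-10)-12 = -22
e=-3: not even, res = (-22)-1 = -23
e=14: even, res = (-23)-14 = -37
e=7: not even, res = (-37)-1 = -38
e=-3: not even, res = (-38)-1 = -39

-39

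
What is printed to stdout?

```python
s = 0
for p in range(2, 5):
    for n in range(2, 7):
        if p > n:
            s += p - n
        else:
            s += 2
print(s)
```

p=2,n=2: not 2>2, s = 0+2 = 2
p=2,n=3: not 2>3, s = 2+2 = 4
p=2,n=4: not 2>4, s = 4+2 = 6
p=2,n=5: not 2>5, s = 6+2 = 8
p=2,n=6: not 2>6, s = 8+2 = 10
p=3,n=2: 3>2, s = 10+1 = 11
p=3,n=3: not 3>3, s = 11+2 = 13
p=3,n=4: not 3>4, s = 13+2 = 15
p=3,n=5: not 3>5, s = 15+2 = 17
p=3,n=6: not 3>6, s = 17+2 = 19
p=4,n=2: 4>2, s = 19+2 = 21
p=4,n=3: 4>3, s = 21+1 = 22
p=4,n=4: not 4>4, s = 22+2 = 24
p=4,n=5: not 4>5, s = 24+2 = 26
p=4,n=6: not 4>6, s = 26+2 = 28

28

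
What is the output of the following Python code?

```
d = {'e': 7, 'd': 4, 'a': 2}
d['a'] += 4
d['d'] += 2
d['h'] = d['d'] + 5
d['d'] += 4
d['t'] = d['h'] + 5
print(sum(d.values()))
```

d['a'] = 2+4 = 6 → {'e': 7, 'd': 4, 'a': 6}
d['d'] = 4+2 = 6 → {'e': 7, 'd': 6, 'a': 6}
d['h'] = d['d']+5 = 11 → {'e': 7, 'd': 6, 'a': 6, 'h': 11}
d['d'] = 6+4 = 10 → {'e': 7, 'd': 10, 'a': 6, 'h': 11}
d['t'] = d['h']+5 = 16 → {'e': 7, 'd': 10, 'a': 6, 'h': 11, 't': 16}
sum of values = 50

50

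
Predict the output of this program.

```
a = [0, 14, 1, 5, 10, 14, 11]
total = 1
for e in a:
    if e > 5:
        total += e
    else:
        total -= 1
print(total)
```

e=0: not >5, total = 1-1 = 0
e=14: >5, total = 0+14 = 14
e=1: not >5, total = 14-1 = 13
e=5: not >5, total = 13-1 = 12
e=10: >5, total = 12+10 = 22
e=14: >5, total = 22+14 = 36
e=11: >5, total = 36+11 = 47

47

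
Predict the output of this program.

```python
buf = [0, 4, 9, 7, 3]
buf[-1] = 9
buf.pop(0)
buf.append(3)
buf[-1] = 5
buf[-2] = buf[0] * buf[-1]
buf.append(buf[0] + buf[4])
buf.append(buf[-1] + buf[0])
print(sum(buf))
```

buf[-1] = 9 → [0, 4, 9, 7, 9]
pop(0) removes 0 → [4, 9, 7, 9]
append 3 → [4, 9, 7, 9, 3]
buf[-1] = 5 → [4, 9, 7, 9, 5]
buf[-2] = buf[0]*buf[-1] = 4*5 = 20 → [4, 9, 7, 20, 5]
append buf[0]+buf[4] = 4+5 = 9 → [4, 9, 7, 20, 5, 9]
append buf[-1]+buf[0] = 9+4 = 13 → [4, 9, 7, 20, 5, 9, 13]
sum = 67

67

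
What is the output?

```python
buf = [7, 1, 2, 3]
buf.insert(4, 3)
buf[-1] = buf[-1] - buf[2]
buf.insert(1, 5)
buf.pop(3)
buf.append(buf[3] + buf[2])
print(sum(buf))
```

21

insert 3 at 4 → [7, 1, 2, 3, 3]
buf[-1] = buf[-1]-buf[2] = 3-2 = 1 → [7, 1, 2, 3, 1]
insert 5 at 1 → [7, 5, 1, 2, 3, 1]
pop(3) removes 2 → [7, 5, 1, 3, 1]
append buf[3]+buf[2] = 3+1 = 4 → [7, 5, 1, 3, 1, 4]
sum = 21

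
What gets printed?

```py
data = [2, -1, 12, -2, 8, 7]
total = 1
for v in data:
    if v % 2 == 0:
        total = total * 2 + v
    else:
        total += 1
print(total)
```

v=2: even, total = 1*2+2 = 4
v=-1: not even, total = 4+1 = 5
v=12: even, total = 5*2+12 = 22
v=-2: even, total = 22*2+(-2) = 42
v=8: even, total = 42*2+8 = 92
v=7: not even, total = 92+1 = 93

93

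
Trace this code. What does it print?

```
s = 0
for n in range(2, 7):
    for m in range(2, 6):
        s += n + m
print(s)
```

n=2,m=2: s = 0+4 = 4
n=2,m=3: s = 4+5 = 9
n=2,m=4: s = 9+6 = 15
n=2,m=5: s = 15+7 = 22
n=3,m=2: s = 22+5 = 27
n=3,m=3: s = 27+6 = 33
n=3,m=4: s = 33+7 = 40
n=3,m=5: s = 40+8 = 48
n=4,m=2: s = 48+6 = 54
n=4,m=3: s = 54+7 = 61
n=4,m=4: s = 61+8 = 69
n=4,m=5: s = 69+9 = 78
n=5,m=2: s = 78+7 = 85
n=5,m=3: s = 85+8 = 93
n=5,m=4: s = 93+9 = 102
n=5,m=5: s = 102+10 = 112
n=6,m=2: s = 112+8 = 120
n=6,m=3: s = 120+9 = 129
n=6,m=4: s = 129+10 = 139
n=6,m=5: s = 139+11 = 150

150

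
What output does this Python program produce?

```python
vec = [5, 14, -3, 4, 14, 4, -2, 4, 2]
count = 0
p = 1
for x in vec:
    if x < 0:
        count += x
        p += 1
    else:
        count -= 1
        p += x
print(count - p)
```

-62

x=5: not <0, count = 0-1 = -1; p=6
x=14: not <0, count = (-1)-1 = -2; p=20
x=-3: <0, count = (-2)+(-3) = -5; p=21
x=4: not <0, count = (-5)-1 = -6; p=25
x=14: not <0, count = (-6)-1 = -7; p=39
x=4: not <0, count = (-7)-1 = -8; p=43
x=-2: <0, count = (-8)+(-2) = -10; p=44
x=4: not <0, count = (-10)-1 = -11; p=48
x=2: not <0, count = (-11)-1 = -12; p=50
count-p = (-12)-50 = -62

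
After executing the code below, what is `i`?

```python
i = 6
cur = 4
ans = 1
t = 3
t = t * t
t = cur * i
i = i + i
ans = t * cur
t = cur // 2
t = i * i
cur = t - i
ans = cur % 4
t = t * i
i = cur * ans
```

t = 3*3 = 9
t = 4*6 = 24
i = 6+6 = 12
ans = 24*4 = 96
t = 4//2 = 2
t = 12*12 = 144
cur = 144-12 = 132
ans = 132%4 = 0
t = 144*12 = 1728
i = 132*0 = 0

0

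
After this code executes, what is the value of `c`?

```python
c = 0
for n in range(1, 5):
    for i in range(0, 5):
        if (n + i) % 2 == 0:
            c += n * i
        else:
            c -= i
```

32

n=1,i=0: odd sum, c = 0-0 = 0
n=1,i=1: even sum, c = 0+1 = 1
n=1,i=2: odd sum, c = 1-2 = -1
n=1,i=3: even sum, c = (-1)+3 = 2
n=1,i=4: odd sum, c = 2-4 = -2
n=2,i=0: even sum, c = (-2)+0 = -2
n=2,i=1: odd sum, c = (-2)-1 = -3
n=2,i=2: even sum, c = (-3)+4 = 1
n=2,i=3: odd sum, c = 1-3 = -2
n=2,i=4: even sum, c = (-2)+8 = 6
n=3,i=0: odd sum, c = 6-0 = 6
n=3,i=1: even sum, c = 6+3 = 9
n=3,i=2: odd sum, c = 9-2 = 7
n=3,i=3: even sum, c = 7+9 = 16
n=3,i=4: odd sum, c = 16-4 = 12
n=4,i=0: even sum, c = 12+0 = 12
n=4,i=1: odd sum, c = 12-1 = 11
n=4,i=2: even sum, c = 11+8 = 19
n=4,i=3: odd sum, c = 19-3 = 16
n=4,i=4: even sum, c = 16+16 = 32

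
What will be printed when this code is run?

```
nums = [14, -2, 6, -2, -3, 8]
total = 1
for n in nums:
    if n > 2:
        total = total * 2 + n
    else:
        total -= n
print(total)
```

n=14: >2, total = 1*2+14 = 16
n=-2: not >2, total = 16-(-2) = 18
n=6: >2, total = 18*2+6 = 42
n=-2: not >2, total = 42-(-2) = 44
n=-3: not >2, total = 44-(-3) = 47
n=8: >2, total = 47*2+8 = 102

102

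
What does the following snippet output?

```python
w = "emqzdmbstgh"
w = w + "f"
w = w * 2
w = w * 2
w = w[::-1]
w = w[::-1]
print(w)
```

emqzdmbstghfemqzdmbstghfemqzdmbstghfemqzdmbstghf

+ 'f' → 'emqzdmbstghf'
repeat ×2 → 'emqzdmbstghfemqzdmbstghf'
repeat ×2 → 'emqzdmbstghfemqzdmbstghfemqzdmbstghfemqzdmbstghf'
reverse → 'fhgtsbmdzqmefhgtsbmdzqmefhgtsbmdzqmefhgtsbmdzqme'
reverse → 'emqzdmbstghfemqzdmbstghfemqzdmbstghfemqzdmbstghf'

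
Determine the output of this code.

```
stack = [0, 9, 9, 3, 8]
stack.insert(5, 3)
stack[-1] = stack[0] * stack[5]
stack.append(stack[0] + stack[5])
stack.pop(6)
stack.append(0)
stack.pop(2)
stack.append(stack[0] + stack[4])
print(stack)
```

[0, 9, 3, 8, 0, 0, 0]

insert 3 at 5 → [0, 9, 9, 3, 8, 3]
stack[-1] = stack[0]*stack[5] = 0*3 = 0 → [0, 9, 9, 3, 8, 0]
append stack[0]+stack[5] = 0+0 = 0 → [0, 9, 9, 3, 8, 0, 0]
pop(6) removes 0 → [0, 9, 9, 3, 8, 0]
append 0 → [0, 9, 9, 3, 8, 0, 0]
pop(2) removes 9 → [0, 9, 3, 8, 0, 0]
append stack[0]+stack[4] = 0+0 = 0 → [0, 9, 3, 8, 0, 0, 0]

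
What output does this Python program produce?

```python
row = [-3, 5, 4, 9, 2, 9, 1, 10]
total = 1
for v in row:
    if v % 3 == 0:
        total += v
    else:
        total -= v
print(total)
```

v=-3: %3==0, total = 1+(-3) = -2
v=5: not %3==0, total = (-2)-5 = -7
v=4: not %3==0, total = (-7)-4 = -11
v=9: %3==0, total = (-11)+9 = -2
v=2: not %3==0, total = (-2)-2 = -4
v=9: %3==0, total = (-4)+9 = 5
v=1: not %3==0, total = 5-1 = 4
v=10: not %3==0, total = 4-10 = -6

-6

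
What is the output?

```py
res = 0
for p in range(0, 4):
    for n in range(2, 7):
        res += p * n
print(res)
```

120

p=0,n=2: res = 0+0 = 0
p=0,n=3: res = 0+0 = 0
p=0,n=4: res = 0+0 = 0
p=0,n=5: res = 0+0 = 0
p=0,n=6: res = 0+0 = 0
p=1,n=2: res = 0+2 = 2
p=1,n=3: res = 2+3 = 5
p=1,n=4: res = 5+4 = 9
p=1,n=5: res = 9+5 = 14
p=1,n=6: res = 14+6 = 20
p=2,n=2: res = 20+4 = 24
p=2,n=3: res = 24+6 = 30
p=2,n=4: res = 30+8 = 38
p=2,n=5: res = 38+10 = 48
p=2,n=6: res = 48+12 = 60
p=3,n=2: res = 60+6 = 66
p=3,n=3: res = 66+9 = 75
p=3,n=4: res = 75+12 = 87
p=3,n=5: res = 87+15 = 102
p=3,n=6: res = 102+18 = 120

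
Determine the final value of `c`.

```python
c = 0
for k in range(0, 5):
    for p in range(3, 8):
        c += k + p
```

175

k=0,p=3: c = 0+3 = 3
k=0,p=4: c = 3+4 = 7
k=0,p=5: c = 7+5 = 12
k=0,p=6: c = 12+6 = 18
k=0,p=7: c = 18+7 = 25
k=1,p=3: c = 25+4 = 29
k=1,p=4: c = 29+5 = 34
k=1,p=5: c = 34+6 = 40
k=1,p=6: c = 40+7 = 47
k=1,p=7: c = 47+8 = 55
k=2,p=3: c = 55+5 = 60
k=2,p=4: c = 60+6 = 66
k=2,p=5: c = 66+7 = 73
k=2,p=6: c = 73+8 = 81
k=2,p=7: c = 81+9 = 90
k=3,p=3: c = 90+6 = 96
k=3,p=4: c = 96+7 = 103
k=3,p=5: c = 103+8 = 111
k=3,p=6: c = 111+9 = 120
k=3,p=7: c = 120+10 = 130
k=4,p=3: c = 130+7 = 137
k=4,p=4: c = 137+8 = 145
k=4,p=5: c = 145+9 = 154
k=4,p=6: c = 154+10 = 164
k=4,p=7: c = 164+11 = 175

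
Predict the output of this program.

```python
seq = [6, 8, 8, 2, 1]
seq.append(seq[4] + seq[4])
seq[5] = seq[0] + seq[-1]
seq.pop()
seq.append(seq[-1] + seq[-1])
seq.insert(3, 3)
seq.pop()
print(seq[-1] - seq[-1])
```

0

append seq[4]+seq[4] = 1+1 = 2 → [6, 8, 8, 2, 1, 2]
seq[5] = seq[0]+seq[-1] = 6+2 = 8 → [6, 8, 8, 2, 1, 8]
pop() removes 8 → [6, 8, 8, 2, 1]
append seq[-1]+seq[-1] = 1+1 = 2 → [6, 8, 8, 2, 1, 2]
insert 3 at 3 → [6, 8, 8, 3, 2, 1, 2]
pop() removes 2 → [6, 8, 8, 3, 2, 1]
seq[-1]-seq[-1] = 1-1 = 0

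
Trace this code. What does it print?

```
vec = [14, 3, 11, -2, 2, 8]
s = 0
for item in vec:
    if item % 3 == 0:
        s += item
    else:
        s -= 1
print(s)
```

-2

item=14: not %3==0, s = 0-1 = -1
item=3: %3==0, s = (-1)+3 = 2
item=11: not %3==0, s = 2-1 = 1
item=-2: not %3==0, s = 1-1 = 0
item=2: not %3==0, s = 0-1 = -1
item=8: not %3==0, s = (-1)-1 = -2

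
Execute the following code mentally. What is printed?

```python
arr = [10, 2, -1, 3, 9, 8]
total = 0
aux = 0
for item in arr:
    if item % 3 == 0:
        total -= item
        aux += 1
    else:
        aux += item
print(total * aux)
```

-252

item=10: not %3==0; aux=10
item=2: not %3==0; aux=12
item=-1: not %3==0; aux=11
item=3: %3==0, total = 0-3 = -3; aux=12
item=9: %3==0, total = (-3)-9 = -12; aux=13
item=8: not %3==0; aux=21
total*aux = (-12)*21 = -252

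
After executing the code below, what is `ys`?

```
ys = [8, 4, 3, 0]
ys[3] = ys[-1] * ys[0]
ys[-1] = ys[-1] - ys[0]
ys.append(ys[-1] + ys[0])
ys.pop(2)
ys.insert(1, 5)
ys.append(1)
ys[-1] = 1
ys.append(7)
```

ys[3] = ys[-1]*ys[0] = 0*8 = 0 → [8, 4, 3, 0]
ys[-1] = ys[-1]-ys[0] = 0-8 = -8 → [8, 4, 3, -8]
append ys[-1]+ys[0] = (-8)+8 = 0 → [8, 4, 3, -8, 0]
pop(2) removes 3 → [8, 4, -8, 0]
insert 5 at 1 → [8, 5, 4, -8, 0]
append 1 → [8, 5, 4, -8, 0, 1]
ys[-1] = 1 → [8, 5, 4, -8, 0, 1]
append 7 → [8, 5, 4, -8, 0, 1, 7]

[8, 5, 4, -8, 0, 1, 7]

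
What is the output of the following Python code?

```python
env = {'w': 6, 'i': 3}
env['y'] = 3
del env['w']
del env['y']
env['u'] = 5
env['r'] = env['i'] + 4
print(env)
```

env['y'] = 3 → {'w': 6, 'i': 3, 'y': 3}
del 'w' → {'i': 3, 'y': 3}
del 'y' → {'i': 3}
env['u'] = 5 → {'i': 3, 'u': 5}
env['r'] = env['i']+4 = 7 → {'i': 3, 'u': 5, 'r': 7}

{'i': 3, 'u': 5, 'r': 7}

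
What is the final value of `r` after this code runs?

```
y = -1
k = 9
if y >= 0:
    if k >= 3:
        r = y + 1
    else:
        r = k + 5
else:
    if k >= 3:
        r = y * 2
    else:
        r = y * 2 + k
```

-2

y=-1, k=9
y >= 0 is False; k >= 3 is True
→ r = y * 2 = -2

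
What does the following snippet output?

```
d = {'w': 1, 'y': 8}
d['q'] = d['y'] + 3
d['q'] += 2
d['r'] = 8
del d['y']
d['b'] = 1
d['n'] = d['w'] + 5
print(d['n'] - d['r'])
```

-2

d['q'] = d['y']+3 = 11 → {'w': 1, 'y': 8, 'q': 11}
d['q'] = 11+2 = 13 → {'w': 1, 'y': 8, 'q': 13}
d['r'] = 8 → {'w': 1, 'y': 8, 'q': 13, 'r': 8}
del 'y' → {'w': 1, 'q': 13, 'r': 8}
d['b'] = 1 → {'w': 1, 'q': 13, 'r': 8, 'b': 1}
d['n'] = d['w']+5 = 6 → {'w': 1, 'q': 13, 'r': 8, 'b': 1, 'n': 6}
d['n']-d['r'] = 6-8 = -2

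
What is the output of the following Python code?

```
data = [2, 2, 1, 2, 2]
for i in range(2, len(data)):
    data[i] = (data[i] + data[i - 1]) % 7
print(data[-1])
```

i=2: data[2] = (1+2)%7 = 3 → [2, 2, 3, 2, 2]
i=3: data[3] = (2+3)%7 = 5 → [2, 2, 3, 5, 2]
i=4: data[4] = (2+5)%7 = 0 → [2, 2, 3, 5, 0]

0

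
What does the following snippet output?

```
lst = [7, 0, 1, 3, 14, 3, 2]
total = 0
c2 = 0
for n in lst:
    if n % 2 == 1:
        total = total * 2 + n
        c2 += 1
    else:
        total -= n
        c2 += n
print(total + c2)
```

59

n=7: odd, total = 0*2+7 = 7; c2=1
n=0: not odd, total = 7-0 = 7; c2=1
n=1: odd, total = 7*2+1 = 15; c2=2
n=3: odd, total = 15*2+3 = 33; c2=3
n=14: not odd, total = 33-14 = 19; c2=17
n=3: odd, total = 19*2+3 = 41; c2=18
n=2: not odd, total = 41-2 = 39; c2=20
total+c2 = 39+20 = 59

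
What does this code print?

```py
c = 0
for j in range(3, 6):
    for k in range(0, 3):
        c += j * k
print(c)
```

j=3,k=0: c = 0+0 = 0
j=3,k=1: c = 0+3 = 3
j=3,k=2: c = 3+6 = 9
j=4,k=0: c = 9+0 = 9
j=4,k=1: c = 9+4 = 13
j=4,k=2: c = 13+8 = 21
j=5,k=0: c = 21+0 = 21
j=5,k=1: c = 21+5 = 26
j=5,k=2: c = 26+10 = 36

36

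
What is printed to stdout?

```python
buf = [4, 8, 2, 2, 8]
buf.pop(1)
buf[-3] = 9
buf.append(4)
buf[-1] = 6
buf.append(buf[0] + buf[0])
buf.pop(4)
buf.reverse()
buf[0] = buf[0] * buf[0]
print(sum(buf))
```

pop(1) removes 8 → [4, 2, 2, 8]
buf[-3] = 9 → [4, 9, 2, 8]
append 4 → [4, 9, 2, 8, 4]
buf[-1] = 6 → [4, 9, 2, 8, 6]
append buf[0]+buf[0] = 4+4 = 8 → [4, 9, 2, 8, 6, 8]
pop(4) removes 6 → [4, 9, 2, 8, 8]
reverse → [8, 8, 2, 9, 4]
buf[0] = buf[0]*buf[0] = 8*8 = 64 → [64, 8, 2, 9, 4]
sum = 87

87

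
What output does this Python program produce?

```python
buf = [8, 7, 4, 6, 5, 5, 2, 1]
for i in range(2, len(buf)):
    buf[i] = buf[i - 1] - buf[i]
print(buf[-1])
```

-16

i=2: buf[2] = 7-4 = 3 → [8, 7, 3, 6, 5, 5, 2, 1]
i=3: buf[3] = 3-6 = -3 → [8, 7, 3, -3, 5, 5, 2, 1]
i=4: buf[4] = (-3)-5 = -8 → [8, 7, 3, -3, -8, 5, 2, 1]
i=5: buf[5] = (-8)-5 = -13 → [8, 7, 3, -3, -8, -13, 2, 1]
i=6: buf[6] = (-13)-2 = -15 → [8, 7, 3, -3, -8, -13, -15, 1]
i=7: buf[7] = (-15)-1 = -16 → [8, 7, 3, -3, -8, -13, -15, -16]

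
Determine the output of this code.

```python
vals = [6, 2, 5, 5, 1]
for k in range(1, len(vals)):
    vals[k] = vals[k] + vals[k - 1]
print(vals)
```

[6, 8, 13, 18, 19]

k=1: vals[1] = 2+6 = 8 → [6, 8, 5, 5, 1]
k=2: vals[2] = 5+8 = 13 → [6, 8, 13, 5, 1]
k=3: vals[3] = 5+13 = 18 → [6, 8, 13, 18, 1]
k=4: vals[4] = 1+18 = 19 → [6, 8, 13, 18, 19]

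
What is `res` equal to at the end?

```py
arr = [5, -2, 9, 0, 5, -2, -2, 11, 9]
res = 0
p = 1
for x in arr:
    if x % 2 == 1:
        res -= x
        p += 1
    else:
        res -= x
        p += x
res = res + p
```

-33

x=5: odd, res = 0-5 = -5; p=2
x=-2: not odd, res = (-5)-(-2) = -3; p=0
x=9: odd, res = (-3)-9 = -12; p=1
x=0: not odd, res = (-12)-0 = -12; p=1
x=5: odd, res = (-12)-5 = -17; p=2
x=-2: not odd, res = (-17)-(-2) = -15; p=0
x=-2: not odd, res = (-15)-(-2) = -13; p=-2
x=11: odd, res = (-13)-11 = -24; p=-1
x=9: odd, res = (-24)-9 = -33; p=0
res+p = (-33)+0 = -33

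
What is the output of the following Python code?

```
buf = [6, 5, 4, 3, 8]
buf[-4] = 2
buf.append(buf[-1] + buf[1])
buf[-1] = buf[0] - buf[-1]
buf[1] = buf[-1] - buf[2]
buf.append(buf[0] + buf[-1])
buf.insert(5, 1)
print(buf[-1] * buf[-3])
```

2

buf[-4] = 2 → [6, 2, 4, 3, 8]
append buf[-1]+buf[1] = 8+2 = 10 → [6, 2, 4, 3, 8, 10]
buf[-1] = buf[0]-buf[-1] = 6-10 = -4 → [6, 2, 4, 3, 8, -4]
buf[1] = buf[-1]-buf[2] = (-4)-4 = -8 → [6, -8, 4, 3, 8, -4]
append buf[0]+buf[-1] = 6+(-4) = 2 → [6, -8, 4, 3, 8, -4, 2]
insert 1 at 5 → [6, -8, 4, 3, 8, 1, -4, 2]
buf[-1]*buf[-3] = 2*1 = 2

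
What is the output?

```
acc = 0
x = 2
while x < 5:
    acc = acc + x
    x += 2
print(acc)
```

x=2: acc = 0+2 = 2
x=4: acc = 2+4 = 6

6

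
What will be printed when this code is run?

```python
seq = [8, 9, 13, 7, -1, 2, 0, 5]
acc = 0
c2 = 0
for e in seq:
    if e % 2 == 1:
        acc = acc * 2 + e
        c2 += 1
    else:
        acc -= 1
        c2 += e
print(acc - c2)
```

e=8: not odd, acc = 0-1 = -1; c2=8
e=9: odd, acc = (-1)*2+9 = 7; c2=9
e=13: odd, acc = 7*2+13 = 27; c2=10
e=7: odd, acc = 27*2+7 = 61; c2=11
e=-1: odd, acc = 61*2+(-1) = 121; c2=12
e=2: not odd, acc = 121-1 = 120; c2=14
e=0: not odd, acc = 120-1 = 119; c2=14
e=5: odd, acc = 119*2+5 = 243; c2=15
acc-c2 = 243-15 = 228

228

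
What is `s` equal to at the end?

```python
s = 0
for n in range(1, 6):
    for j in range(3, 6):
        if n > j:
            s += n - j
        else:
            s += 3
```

40

n=1,j=3: not 1>3, s = 0+3 = 3
n=1,j=4: not 1>4, s = 3+3 = 6
n=1,j=5: not 1>5, s = 6+3 = 9
n=2,j=3: not 2>3, s = 9+3 = 12
n=2,j=4: not 2>4, s = 12+3 = 15
n=2,j=5: not 2>5, s = 15+3 = 18
n=3,j=3: not 3>3, s = 18+3 = 21
n=3,j=4: not 3>4, s = 21+3 = 24
n=3,j=5: not 3>5, s = 24+3 = 27
n=4,j=3: 4>3, s = 27+1 = 28
n=4,j=4: not 4>4, s = 28+3 = 31
n=4,j=5: not 4>5, s = 31+3 = 34
n=5,j=3: 5>3, s = 34+2 = 36
n=5,j=4: 5>4, s = 36+1 = 37
n=5,j=5: not 5>5, s = 37+3 = 40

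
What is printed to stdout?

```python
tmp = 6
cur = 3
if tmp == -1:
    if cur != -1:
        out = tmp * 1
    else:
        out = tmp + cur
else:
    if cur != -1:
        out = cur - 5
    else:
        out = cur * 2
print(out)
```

-2

tmp=6, cur=3
tmp == -1 is False; cur != -1 is True
→ out = cur - 5 = -2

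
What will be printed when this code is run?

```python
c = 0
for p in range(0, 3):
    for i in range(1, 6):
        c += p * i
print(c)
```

p=0,i=1: c = 0+0 = 0
p=0,i=2: c = 0+0 = 0
p=0,i=3: c = 0+0 = 0
p=0,i=4: c = 0+0 = 0
p=0,i=5: c = 0+0 = 0
p=1,i=1: c = 0+1 = 1
p=1,i=2: c = 1+2 = 3
p=1,i=3: c = 3+3 = 6
p=1,i=4: c = 6+4 = 10
p=1,i=5: c = 10+5 = 15
p=2,i=1: c = 15+2 = 17
p=2,i=2: c = 17+4 = 21
p=2,i=3: c = 21+6 = 27
p=2,i=4: c = 27+8 = 35
p=2,i=5: c = 35+10 = 45

45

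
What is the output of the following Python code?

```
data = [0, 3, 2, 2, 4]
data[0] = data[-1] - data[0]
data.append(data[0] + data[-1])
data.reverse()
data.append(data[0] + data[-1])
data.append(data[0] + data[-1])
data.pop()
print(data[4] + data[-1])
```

15

data[0] = data[-1]-data[0] = 4-0 = 4 → [4, 3, 2, 2, 4]
append data[0]+data[-1] = 4+4 = 8 → [4, 3, 2, 2, 4, 8]
reverse → [8, 4, 2, 2, 3, 4]
append data[0]+data[-1] = 8+4 = 12 → [8, 4, 2, 2, 3, 4, 12]
append data[0]+data[-1] = 8+12 = 20 → [8, 4, 2, 2, 3, 4, 12, 20]
pop() removes 20 → [8, 4, 2, 2, 3, 4, 12]
data[4]+data[-1] = 3+12 = 15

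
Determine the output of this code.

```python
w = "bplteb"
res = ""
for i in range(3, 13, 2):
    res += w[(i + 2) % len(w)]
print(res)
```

i=3: add w[5]='b' → 'b'
i=5: add w[1]='p' → 'bp'
i=7: add w[3]='t' → 'bpt'
i=9: add w[5]='b' → 'bptb'
i=11: add w[1]='p' → 'bptbp'

bptbp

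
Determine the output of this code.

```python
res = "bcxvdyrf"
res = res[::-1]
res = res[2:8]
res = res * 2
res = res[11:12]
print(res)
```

b

reverse → 'frydvxcb'
slice [2:8] → 'ydvxcb'
repeat ×2 → 'ydvxcbydvxcb'
slice [11:12] → 'b'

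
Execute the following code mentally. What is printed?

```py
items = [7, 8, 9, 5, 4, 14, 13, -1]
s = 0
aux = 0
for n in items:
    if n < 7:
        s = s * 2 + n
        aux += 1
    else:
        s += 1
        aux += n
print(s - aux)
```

n=7: not <7, s = 0+1 = 1; aux=7
n=8: not <7, s = 1+1 = 2; aux=15
n=9: not <7, s = 2+1 = 3; aux=24
n=5: <7, s = 3*2+5 = 11; aux=25
n=4: <7, s = 11*2+4 = 26; aux=26
n=14: not <7, s = 26+1 = 27; aux=40
n=13: not <7, s = 27+1 = 28; aux=53
n=-1: <7, s = 28*2+(-1) = 55; aux=54
s-aux = 55-54 = 1

1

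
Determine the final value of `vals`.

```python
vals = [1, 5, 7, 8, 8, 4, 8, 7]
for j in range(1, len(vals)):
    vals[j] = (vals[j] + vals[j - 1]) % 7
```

[1, 6, 6, 0, 1, 5, 6, 6]

j=1: vals[1] = (5+1)%7 = 6 → [1, 6, 7, 8, 8, 4, 8, 7]
j=2: vals[2] = (7+6)%7 = 6 → [1, 6, 6, 8, 8, 4, 8, 7]
j=3: vals[3] = (8+6)%7 = 0 → [1, 6, 6, 0, 8, 4, 8, 7]
j=4: vals[4] = (8+0)%7 = 1 → [1, 6, 6, 0, 1, 4, 8, 7]
j=5: vals[5] = (4+1)%7 = 5 → [1, 6, 6, 0, 1, 5, 8, 7]
j=6: vals[6] = (8+5)%7 = 6 → [1, 6, 6, 0, 1, 5, 6, 7]
j=7: vals[7] = (7+6)%7 = 6 → [1, 6, 6, 0, 1, 5, 6, 6]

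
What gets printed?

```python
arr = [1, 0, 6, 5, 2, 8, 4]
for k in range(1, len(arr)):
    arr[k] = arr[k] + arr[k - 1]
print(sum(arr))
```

k=1: arr[1] = 0+1 = 1 → [1, 1, 6, 5, 2, 8, 4]
k=2: arr[2] = 6+1 = 7 → [1, 1, 7, 5, 2, 8, 4]
k=3: arr[3] = 5+7 = 12 → [1, 1, 7, 12, 2, 8, 4]
k=4: arr[4] = 2+12 = 14 → [1, 1, 7, 12, 14, 8, 4]
k=5: arr[5] = 8+14 = 22 → [1, 1, 7, 12, 14, 22, 4]
k=6: arr[6] = 4+22 = 26 → [1, 1, 7, 12, 14, 22, 26]
sum = 83

83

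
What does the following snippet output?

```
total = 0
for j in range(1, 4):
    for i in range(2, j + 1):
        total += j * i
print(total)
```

j=2,i=2: total = 0+4 = 4
j=3,i=2: total = 4+6 = 10
j=3,i=3: total = 10+9 = 19

19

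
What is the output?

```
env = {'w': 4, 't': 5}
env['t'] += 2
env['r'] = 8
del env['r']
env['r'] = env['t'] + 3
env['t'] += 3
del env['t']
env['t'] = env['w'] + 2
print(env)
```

{'w': 4, 'r': 10, 't': 6}

env['t'] = 5+2 = 7 → {'w': 4, 't': 7}
env['r'] = 8 → {'w': 4, 't': 7, 'r': 8}
del 'r' → {'w': 4, 't': 7}
env['r'] = env['t']+3 = 10 → {'w': 4, 't': 7, 'r': 10}
env['t'] = 7+3 = 10 → {'w': 4, 't': 10, 'r': 10}
del 't' → {'w': 4, 'r': 10}
env['t'] = env['w']+2 = 6 → {'w': 4, 'r': 10, 't': 6}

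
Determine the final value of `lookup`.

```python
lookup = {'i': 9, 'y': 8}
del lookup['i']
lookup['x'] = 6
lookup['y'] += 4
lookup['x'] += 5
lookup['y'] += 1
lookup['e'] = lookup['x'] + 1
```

{'y': 13, 'x': 11, 'e': 12}

del 'i' → {'y': 8}
lookup['x'] = 6 → {'y': 8, 'x': 6}
lookup['y'] = 8+4 = 12 → {'y': 12, 'x': 6}
lookup['x'] = 6+5 = 11 → {'y': 12, 'x': 11}
lookup['y'] = 12+1 = 13 → {'y': 13, 'x': 11}
lookup['e'] = lookup['x']+1 = 12 → {'y': 13, 'x': 11, 'e': 12}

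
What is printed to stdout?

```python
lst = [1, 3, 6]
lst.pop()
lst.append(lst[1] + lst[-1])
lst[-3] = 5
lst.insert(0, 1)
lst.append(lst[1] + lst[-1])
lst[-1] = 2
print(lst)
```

[1, 5, 3, 6, 2]

pop() removes 6 → [1, 3]
append lst[1]+lst[-1] = 3+3 = 6 → [1, 3, 6]
lst[-3] = 5 → [5, 3, 6]
insert 1 at 0 → [1, 5, 3, 6]
append lst[1]+lst[-1] = 5+6 = 11 → [1, 5, 3, 6, 11]
lst[-1] = 2 → [1, 5, 3, 6, 2]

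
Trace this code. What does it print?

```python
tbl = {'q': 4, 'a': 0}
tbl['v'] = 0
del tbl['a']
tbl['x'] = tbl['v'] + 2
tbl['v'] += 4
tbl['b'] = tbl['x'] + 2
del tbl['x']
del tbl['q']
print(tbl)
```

tbl['v'] = 0 → {'q': 4, 'a': 0, 'v': 0}
del 'a' → {'q': 4, 'v': 0}
tbl['x'] = tbl['v']+2 = 2 → {'q': 4, 'v': 0, 'x': 2}
tbl['v'] = 0+4 = 4 → {'q': 4, 'v': 4, 'x': 2}
tbl['b'] = tbl['x']+2 = 4 → {'q': 4, 'v': 4, 'x': 2, 'b': 4}
del 'x' → {'q': 4, 'v': 4, 'b': 4}
del 'q' → {'v': 4, 'b': 4}

{'v': 4, 'b': 4}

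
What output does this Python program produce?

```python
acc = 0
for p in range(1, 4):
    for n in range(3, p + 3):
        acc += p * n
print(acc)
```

p=1,n=3: acc = 0+3 = 3
p=2,n=3: acc = 3+6 = 9
p=2,n=4: acc = 9+8 = 17
p=3,n=3: acc = 17+9 = 26
p=3,n=4: acc = 26+12 = 38
p=3,n=5: acc = 38+15 = 53

53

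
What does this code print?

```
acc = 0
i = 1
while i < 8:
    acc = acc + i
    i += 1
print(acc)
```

28

i=1: acc = 0+1 = 1
i=2: acc = 1+2 = 3
i=3: acc = 3+3 = 6
i=4: acc = 6+4 = 10
i=5: acc = 10+5 = 15
i=6: acc = 15+6 = 21
i=7: acc = 21+7 = 28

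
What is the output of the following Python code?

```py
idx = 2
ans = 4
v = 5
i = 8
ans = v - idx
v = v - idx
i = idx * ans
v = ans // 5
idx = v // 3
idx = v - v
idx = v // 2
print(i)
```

6

ans = 5-2 = 3
v = 5-2 = 3
i = 2*3 = 6
v = 3//5 = 0
idx = 0//3 = 0
idx = 0-0 = 0
idx = 0//2 = 0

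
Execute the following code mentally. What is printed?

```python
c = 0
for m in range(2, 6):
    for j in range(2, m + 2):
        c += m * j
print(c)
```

m=2,j=2: c = 0+4 = 4
m=2,j=3: c = 4+6 = 10
m=3,j=2: c = 10+6 = 16
m=3,j=3: c = 16+9 = 25
m=3,j=4: c = 25+12 = 37
m=4,j=2: c = 37+8 = 45
m=4,j=3: c = 45+12 = 57
m=4,j=4: c = 57+16 = 73
m=4,j=5: c = 73+20 = 93
m=5,j=2: c = 93+10 = 103
m=5,j=3: c = 103+15 = 118
m=5,j=4: c = 118+20 = 138
m=5,j=5: c = 138+25 = 163
m=5,j=6: c = 163+30 = 193

193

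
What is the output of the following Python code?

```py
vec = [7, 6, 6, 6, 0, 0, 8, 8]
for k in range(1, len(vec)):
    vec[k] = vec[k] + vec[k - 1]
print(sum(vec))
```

k=1: vec[1] = 6+7 = 13 → [7, 13, 6, 6, 0, 0, 8, 8]
k=2: vec[2] = 6+13 = 19 → [7, 13, 19, 6, 0, 0, 8, 8]
k=3: vec[3] = 6+19 = 25 → [7, 13, 19, 25, 0, 0, 8, 8]
k=4: vec[4] = 0+25 = 25 → [7, 13, 19, 25, 25, 0, 8, 8]
k=5: vec[5] = 0+25 = 25 → [7, 13, 19, 25, 25, 25, 8, 8]
k=6: vec[6] = 8+25 = 33 → [7, 13, 19, 25, 25, 25, 33, 8]
k=7: vec[7] = 8+33 = 41 → [7, 13, 19, 25, 25, 25, 33, 41]
sum = 188

188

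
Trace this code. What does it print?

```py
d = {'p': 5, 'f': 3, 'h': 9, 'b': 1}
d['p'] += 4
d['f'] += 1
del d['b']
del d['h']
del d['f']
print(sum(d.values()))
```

d['p'] = 5+4 = 9 → {'p': 9, 'f': 3, 'h': 9, 'b': 1}
d['f'] = 3+1 = 4 → {'p': 9, 'f': 4, 'h': 9, 'b': 1}
del 'b' → {'p': 9, 'f': 4, 'h': 9}
del 'h' → {'p': 9, 'f': 4}
del 'f' → {'p': 9}
sum of values = 9

9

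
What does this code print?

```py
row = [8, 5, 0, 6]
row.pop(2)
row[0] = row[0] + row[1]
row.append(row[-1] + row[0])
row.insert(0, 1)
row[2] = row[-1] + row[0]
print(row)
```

pop(2) removes 0 → [8, 5, 6]
row[0] = row[0]+row[1] = 8+5 = 13 → [13, 5, 6]
append row[-1]+row[0] = 6+13 = 19 → [13, 5, 6, 19]
insert 1 at 0 → [1, 13, 5, 6, 19]
row[2] = row[-1]+row[0] = 19+1 = 20 → [1, 13, 20, 6, 19]

[1, 13, 20, 6, 19]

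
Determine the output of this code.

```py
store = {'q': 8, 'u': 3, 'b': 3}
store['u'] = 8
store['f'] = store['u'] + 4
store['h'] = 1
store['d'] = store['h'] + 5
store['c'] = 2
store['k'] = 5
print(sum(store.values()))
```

store['u'] = 8 → {'q': 8, 'u': 8, 'b': 3}
store['f'] = store['u']+4 = 12 → {'q': 8, 'u': 8, 'b': 3, 'f': 12}
store['h'] = 1 → {'q': 8, 'u': 8, 'b': 3, 'f': 12, 'h': 1}
store['d'] = store['h']+5 = 6 → {'q': 8, 'u': 8, 'b': 3, 'f': 12, 'h': 1, 'd': 6}
store['c'] = 2 → {'q': 8, 'u': 8, 'b': 3, 'f': 12, 'h': 1, 'd': 6, 'c': 2}
store['k'] = 5 → {'q': 8, 'u': 8, 'b': 3, 'f': 12, 'h': 1, 'd': 6, 'c': 2, 'k': 5}
sum of values = 45

45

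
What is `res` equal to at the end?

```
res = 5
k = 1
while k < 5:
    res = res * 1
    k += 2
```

k=1: res = 5*1 = 5
k=3: res = 5*1 = 5

5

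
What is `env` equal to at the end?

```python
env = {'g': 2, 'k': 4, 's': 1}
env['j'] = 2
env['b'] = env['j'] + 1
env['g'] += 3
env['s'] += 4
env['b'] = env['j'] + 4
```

env['j'] = 2 → {'g': 2, 'k': 4, 's': 1, 'j': 2}
env['b'] = env['j']+1 = 3 → {'g': 2, 'k': 4, 's': 1, 'j': 2, 'b': 3}
env['g'] = 2+3 = 5 → {'g': 5, 'k': 4, 's': 1, 'j': 2, 'b': 3}
env['s'] = 1+4 = 5 → {'g': 5, 'k': 4, 's': 5, 'j': 2, 'b': 3}
env['b'] = env['j']+4 = 6 → {'g': 5, 'k': 4, 's': 5, 'j': 2, 'b': 6}

{'g': 5, 'k': 4, 's': 5, 'j': 2, 'b': 6}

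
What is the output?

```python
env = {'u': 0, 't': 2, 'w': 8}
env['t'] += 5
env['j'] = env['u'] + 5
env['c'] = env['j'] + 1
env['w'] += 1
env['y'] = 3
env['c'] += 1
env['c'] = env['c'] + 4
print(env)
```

{'u': 0, 't': 7, 'w': 9, 'j': 5, 'c': 11, 'y': 3}

env['t'] = 2+5 = 7 → {'u': 0, 't': 7, 'w': 8}
env['j'] = env['u']+5 = 5 → {'u': 0, 't': 7, 'w': 8, 'j': 5}
env['c'] = env['j']+1 = 6 → {'u': 0, 't': 7, 'w': 8, 'j': 5, 'c': 6}
env['w'] = 8+1 = 9 → {'u': 0, 't': 7, 'w': 9, 'j': 5, 'c': 6}
env['y'] = 3 → {'u': 0, 't': 7, 'w': 9, 'j': 5, 'c': 6, 'y': 3}
env['c'] = 6+1 = 7 → {'u': 0, 't': 7, 'w': 9, 'j': 5, 'c': 7, 'y': 3}
env['c'] = env['c']+4 = 11 → {'u': 0, 't': 7, 'w': 9, 'j': 5, 'c': 11, 'y': 3}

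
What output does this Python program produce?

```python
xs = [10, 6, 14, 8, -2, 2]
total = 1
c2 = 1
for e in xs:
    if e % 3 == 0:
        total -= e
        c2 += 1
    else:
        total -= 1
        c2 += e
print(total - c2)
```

-44

e=10: not %3==0, total = 1-1 = 0; c2=11
e=6: %3==0, total = 0-6 = -6; c2=12
e=14: not %3==0, total = (-6)-1 = -7; c2=26
e=8: not %3==0, total = (-7)-1 = -8; c2=34
e=-2: not %3==0, total = (-8)-1 = -9; c2=32
e=2: not %3==0, total = (-9)-1 = -10; c2=34
total-c2 = (-10)-34 = -44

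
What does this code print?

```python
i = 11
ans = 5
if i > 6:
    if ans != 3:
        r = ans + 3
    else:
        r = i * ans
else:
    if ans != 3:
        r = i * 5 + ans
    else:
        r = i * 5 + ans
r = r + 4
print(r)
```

12

i=11, ans=5
i > 6 is True; ans != 3 is True
→ r = ans + 3 = 8
r = 8+4 = 12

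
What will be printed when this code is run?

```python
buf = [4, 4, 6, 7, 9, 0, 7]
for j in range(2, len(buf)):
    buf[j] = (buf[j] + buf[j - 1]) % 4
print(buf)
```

[4, 4, 2, 1, 2, 2, 1]

j=2: buf[2] = (6+4)%4 = 2 → [4, 4, 2, 7, 9, 0, 7]
j=3: buf[3] = (7+2)%4 = 1 → [4, 4, 2, 1, 9, 0, 7]
j=4: buf[4] = (9+1)%4 = 2 → [4, 4, 2, 1, 2, 0, 7]
j=5: buf[5] = (0+2)%4 = 2 → [4, 4, 2, 1, 2, 2, 7]
j=6: buf[6] = (7+2)%4 = 1 → [4, 4, 2, 1, 2, 2, 1]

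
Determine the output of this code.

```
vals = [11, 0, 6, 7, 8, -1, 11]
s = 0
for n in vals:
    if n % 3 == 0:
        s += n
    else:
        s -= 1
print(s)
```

n=11: not %3==0, s = 0-1 = -1
n=0: %3==0, s = (-1)+0 = -1
n=6: %3==0, s = (-1)+6 = 5
n=7: not %3==0, s = 5-1 = 4
n=8: not %3==0, s = 4-1 = 3
n=-1: not %3==0, s = 3-1 = 2
n=11: not %3==0, s = 2-1 = 1

1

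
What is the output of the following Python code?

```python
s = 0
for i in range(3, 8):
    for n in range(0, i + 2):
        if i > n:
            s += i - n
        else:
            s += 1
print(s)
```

i=3,n=0: 3>0, s = 0+3 = 3
i=3,n=1: 3>1, s = 3+2 = 5
i=3,n=2: 3>2, s = 5+1 = 6
i=3,n=3: not 3>3, s = 6+1 = 7
i=3,n=4: not 3>4, s = 7+1 = 8
i=4,n=0: 4>0, s = 8+4 = 12
i=4,n=1: 4>1, s = 12+3 = 15
i=4,n=2: 4>2, s = 15+2 = 17
i=4,n=3: 4>3, s = 17+1 = 18
i=4,n=4: not 4>4, s = 18+1 = 19
i=4,n=5: not 4>5, s = 19+1 = 20
i=5,n=0: 5>0, s = 20+5 = 25
i=5,n=1: 5>1, s = 25+4 = 29
i=5,n=2: 5>2, s = 29+3 = 32
i=5,n=3: 5>3, s = 32+2 = 34
i=5,n=4: 5>4, s = 34+1 = 35
i=5,n=5: not 5>5, s = 35+1 = 36
i=5,n=6: not 5>6, s = 36+1 = 37
i=6,n=0: 6>0, s = 37+6 = 43
i=6,n=1: 6>1, s = 43+5 = 48
i=6,n=2: 6>2, s = 48+4 = 52
i=6,n=3: 6>3, s = 52+3 = 55
i=6,n=4: 6>4, s = 55+2 = 57
i=6,n=5: 6>5, s = 57+1 = 58
i=6,n=6: not 6>6, s = 58+1 = 59
i=6,n=7: not 6>7, s = 59+1 = 60
i=7,n=0: 7>0, s = 60+7 = 67
i=7,n=1: 7>1, s = 67+6 = 73
i=7,n=2: 7>2, s = 73+5 = 78
i=7,n=3: 7>3, s = 78+4 = 82
i=7,n=4: 7>4, s = 82+3 = 85
i=7,n=5: 7>5, s = 85+2 = 87
i=7,n=6: 7>6, s = 87+1 = 88
i=7,n=7: not 7>7, s = 88+1 = 89
i=7,n=8: not 7>8, s = 89+1 = 90

90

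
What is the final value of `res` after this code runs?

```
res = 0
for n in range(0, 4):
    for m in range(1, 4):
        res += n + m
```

42

n=0,m=1: res = 0+1 = 1
n=0,m=2: res = 1+2 = 3
n=0,m=3: res = 3+3 = 6
n=1,m=1: res = 6+2 = 8
n=1,m=2: res = 8+3 = 11
n=1,m=3: res = 11+4 = 15
n=2,m=1: res = 15+3 = 18
n=2,m=2: res = 18+4 = 22
n=2,m=3: res = 22+5 = 27
n=3,m=1: res = 27+4 = 31
n=3,m=2: res = 31+5 = 36
n=3,m=3: res = 36+6 = 42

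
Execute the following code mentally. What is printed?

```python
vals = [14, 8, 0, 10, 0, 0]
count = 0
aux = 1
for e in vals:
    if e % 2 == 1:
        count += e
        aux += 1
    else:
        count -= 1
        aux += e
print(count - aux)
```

e=14: not odd, count = 0-1 = -1; aux=15
e=8: not odd, count = (-1)-1 = -2; aux=23
e=0: not odd, count = (-2)-1 = -3; aux=23
e=10: not odd, count = (-3)-1 = -4; aux=33
e=0: not odd, count = (-4)-1 = -5; aux=33
e=0: not odd, count = (-5)-1 = -6; aux=33
count-aux = (-6)-33 = -39

-39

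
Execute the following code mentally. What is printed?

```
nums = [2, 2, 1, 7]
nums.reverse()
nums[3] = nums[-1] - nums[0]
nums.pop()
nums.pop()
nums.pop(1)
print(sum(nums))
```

7

reverse → [7, 1, 2, 2]
nums[3] = nums[-1]-nums[0] = 2-7 = -5 → [7, 1, 2, -5]
pop() removes -5 → [7, 1, 2]
pop() removes 2 → [7, 1]
pop(1) removes 1 → [7]
sum = 7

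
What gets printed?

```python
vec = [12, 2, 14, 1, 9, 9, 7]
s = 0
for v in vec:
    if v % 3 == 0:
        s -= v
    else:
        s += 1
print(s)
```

-26

v=12: %3==0, s = 0-12 = -12
v=2: not %3==0, s = (-12)+1 = -11
v=14: not %3==0, s = (-11)+1 = -10
v=1: not %3==0, s = (-10)+1 = -9
v=9: %3==0, s = (-9)-9 = -18
v=9: %3==0, s = (-18)-9 = -27
v=7: not %3==0, s = (-27)+1 = -26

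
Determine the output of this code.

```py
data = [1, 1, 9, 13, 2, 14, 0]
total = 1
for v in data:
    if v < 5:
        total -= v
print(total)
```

v=1: <5, total = 1-1 = 0
v=1: <5, total = 0-1 = -1
v=9: not <5
v=13: not <5
v=2: <5, total = (-1)-2 = -3
v=14: not <5
v=0: <5, total = (-3)-0 = -3

-3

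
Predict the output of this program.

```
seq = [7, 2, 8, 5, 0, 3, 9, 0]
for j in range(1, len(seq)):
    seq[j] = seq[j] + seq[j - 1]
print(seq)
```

[7, 9, 17, 22, 22, 25, 34, 34]

j=1: seq[1] = 2+7 = 9 → [7, 9, 8, 5, 0, 3, 9, 0]
j=2: seq[2] = 8+9 = 17 → [7, 9, 17, 5, 0, 3, 9, 0]
j=3: seq[3] = 5+17 = 22 → [7, 9, 17, 22, 0, 3, 9, 0]
j=4: seq[4] = 0+22 = 22 → [7, 9, 17, 22, 22, 3, 9, 0]
j=5: seq[5] = 3+22 = 25 → [7, 9, 17, 22, 22, 25, 9, 0]
j=6: seq[6] = 9+25 = 34 → [7, 9, 17, 22, 22, 25, 34, 0]
j=7: seq[7] = 0+34 = 34 → [7, 9, 17, 22, 22, 25, 34, 34]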